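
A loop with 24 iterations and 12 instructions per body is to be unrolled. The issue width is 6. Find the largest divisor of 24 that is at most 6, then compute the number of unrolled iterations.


Largest divisor of 24 <= 6 is 6
New iterations = 24 / 6 = 4

4


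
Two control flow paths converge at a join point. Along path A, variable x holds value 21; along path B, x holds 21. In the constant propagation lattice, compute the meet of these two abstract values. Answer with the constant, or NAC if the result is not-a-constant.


Meet operation: if both paths give the same constant, result is that constant; if they differ, result is NAC (not-a-constant).
Path A: 21, Path B: 21 -> equal
Result: constant -> 21

21


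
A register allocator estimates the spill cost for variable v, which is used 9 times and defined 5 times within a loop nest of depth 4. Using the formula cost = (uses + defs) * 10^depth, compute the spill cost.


uses + defs = 9 + 5 = 14
10^4 = 10000
Spill cost = 14 * 10000 = 140000

140000


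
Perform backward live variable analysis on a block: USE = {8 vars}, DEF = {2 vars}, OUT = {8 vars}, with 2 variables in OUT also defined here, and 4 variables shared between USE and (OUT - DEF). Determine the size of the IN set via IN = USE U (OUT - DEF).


OUT - DEF: 8 - 2 = 6
|IN| = |USE| + |OUT - DEF| - |USE ∩ (OUT - DEF)| = 8 + 6 - 4 = 10

10


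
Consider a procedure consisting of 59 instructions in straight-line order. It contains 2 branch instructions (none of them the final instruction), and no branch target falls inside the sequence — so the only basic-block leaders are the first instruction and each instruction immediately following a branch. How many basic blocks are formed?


With no in-sequence branch targets, the leaders are the first instruction plus the instruction after each branch.
Number of basic blocks = branches + 1
= 2 + 1 = 3

3


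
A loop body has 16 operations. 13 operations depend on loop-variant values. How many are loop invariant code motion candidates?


Invariant candidates = total - loop-dependent
= 16 - 13 = 3

3


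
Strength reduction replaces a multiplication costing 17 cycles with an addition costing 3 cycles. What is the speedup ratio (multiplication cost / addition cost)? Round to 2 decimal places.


Ratio = mult_cost / add_cost = 17 / 3 = 5.67

5.67


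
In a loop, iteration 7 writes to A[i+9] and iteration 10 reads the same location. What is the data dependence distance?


Distance = read iteration - write iteration
= 10 - 7 = 3

3


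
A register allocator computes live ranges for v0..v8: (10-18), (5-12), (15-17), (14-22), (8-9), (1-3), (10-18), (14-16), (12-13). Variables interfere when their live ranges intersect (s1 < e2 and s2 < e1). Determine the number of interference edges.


Check all pairs for overlapping intervals.
Two intervals (s1,e1) and (s2,e2) overlap if s1 < e2 and s2 < e1.
v0 (10-18) vs v1..v8: overlaps v1, v2, v3, v6, v7, v8 -> 6
v1 (5-12) vs v2..v8: overlaps v4, v6 -> 2
v2 (15-17) vs v3..v8: overlaps v3, v6, v7 -> 3
v3 (14-22) vs v4..v8: overlaps v6, v7 -> 2
v4 (8-9) vs v5..v8: overlaps none -> 0
v5 (1-3) vs v6..v8: overlaps none -> 0
v6 (10-18) vs v7..v8: overlaps v7, v8 -> 2
v7 (14-16) vs v8: overlaps none -> 0
Total overlapping pairs = 6 + 2 + 3 + 2 + 0 + 0 + 2 + 0 = 15

15


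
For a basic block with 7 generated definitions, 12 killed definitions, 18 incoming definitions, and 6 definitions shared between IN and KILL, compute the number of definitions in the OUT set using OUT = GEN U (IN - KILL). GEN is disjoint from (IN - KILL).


IN - KILL: 18 - 6 = 12 surviving definitions
OUT = GEN + surviving = 7 + 12 = 19

19


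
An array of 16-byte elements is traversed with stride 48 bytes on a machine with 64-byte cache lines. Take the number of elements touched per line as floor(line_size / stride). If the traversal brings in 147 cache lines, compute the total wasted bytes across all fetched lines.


Elements per line = floor(64 / 48) = 1
Bytes used per line = 1 * 16 = 16
Wasted per line = 64 - 16 = 48
Total wasted = 48 * 147 = 7056

7056


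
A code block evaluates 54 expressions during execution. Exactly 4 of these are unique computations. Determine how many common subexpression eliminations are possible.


CSE count = total expressions - unique expressions
= 54 - 4 = 50

50


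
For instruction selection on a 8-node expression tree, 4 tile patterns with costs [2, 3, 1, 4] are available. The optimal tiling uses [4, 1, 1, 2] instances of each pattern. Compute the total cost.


Total cost = sum(count_i * cost_i)
= 4*2 + 1*3 + 1*1 + 2*4
= 20

20


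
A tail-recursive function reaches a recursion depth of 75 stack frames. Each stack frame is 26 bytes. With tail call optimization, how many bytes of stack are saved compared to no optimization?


Without TCO: 75 * 26 = 1950 bytes
With TCO: reuse 1 frame = 26 bytes
Savings = 1950 - 26 = 1924

1924


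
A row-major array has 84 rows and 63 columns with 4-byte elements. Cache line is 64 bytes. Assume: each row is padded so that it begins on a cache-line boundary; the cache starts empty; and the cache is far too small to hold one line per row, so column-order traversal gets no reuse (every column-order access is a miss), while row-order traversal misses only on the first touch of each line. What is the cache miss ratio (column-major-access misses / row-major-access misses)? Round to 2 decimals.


Each row occupies 63 * 4 = 252 bytes and starts on a line boundary, so it spans ceil(252 / 64) = 4 cache lines.
Row-major traversal misses (one per line touched): 84 * ceil(63 * 4 / 64) = 336
Column-major traversal misses (no reuse, every access misses): 84 * 63 = 5292
Ratio = 5292 / 336 = 15.75

15.75


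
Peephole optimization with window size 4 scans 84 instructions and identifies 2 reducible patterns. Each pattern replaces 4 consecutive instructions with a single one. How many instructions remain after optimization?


Each match removes 3 instructions.
Total removed = 2 * 3 = 6
Remaining = 84 - 6 = 78

78


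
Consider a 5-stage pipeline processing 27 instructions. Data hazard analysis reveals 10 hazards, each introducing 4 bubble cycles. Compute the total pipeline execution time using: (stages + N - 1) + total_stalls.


Base cycles = 5 + 27 - 1 = 31
Total stalls = 10 * 4 = 40
Total = 31 + 40 = 71

71


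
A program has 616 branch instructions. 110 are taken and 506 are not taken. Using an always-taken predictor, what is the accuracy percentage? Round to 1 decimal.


Predictor: always-taken
Correct predictions = 110
Accuracy = 110 / 616 * 100 = 17.9%

17.9


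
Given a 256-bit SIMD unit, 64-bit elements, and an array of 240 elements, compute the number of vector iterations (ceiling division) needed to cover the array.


Width = 256 / 64 = 4 elements per vector op
Iterations = ceil(240 / 4) = 60

60


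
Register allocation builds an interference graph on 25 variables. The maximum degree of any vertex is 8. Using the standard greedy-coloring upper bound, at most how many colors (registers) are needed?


Greedy coloring never needs more than (max_degree + 1) colors: when coloring a vertex, at most max_degree neighbors are already colored.
Upper bound = 8 + 1 = 9

9


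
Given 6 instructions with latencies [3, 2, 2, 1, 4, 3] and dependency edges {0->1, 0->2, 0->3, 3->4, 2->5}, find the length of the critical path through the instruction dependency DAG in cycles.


Compute longest path through dependency graph: dist(Ik) = max over predecessors of dist + latency(Ik).
dist(I0) = latency 3 = 3
dist(I1) = dist(I0) + 2 = 3 + 2 = 5
dist(I2) = dist(I0) + 2 = 3 + 2 = 5
dist(I3) = dist(I0) + 1 = 3 + 1 = 4
dist(I4) = dist(I3) + 4 = 4 + 4 = 8
dist(I5) = dist(I2) + 3 = 5 + 3 = 8
Critical path = max dist = 8

8


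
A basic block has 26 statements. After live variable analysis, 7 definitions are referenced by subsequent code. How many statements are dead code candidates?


Dead code = total statements - live definitions
= 26 - 7 = 19

19


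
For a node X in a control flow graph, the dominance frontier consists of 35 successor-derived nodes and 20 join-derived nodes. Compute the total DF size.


DF(X) = direct successor contributions + join point contributions
= 35 + 20 = 55

55


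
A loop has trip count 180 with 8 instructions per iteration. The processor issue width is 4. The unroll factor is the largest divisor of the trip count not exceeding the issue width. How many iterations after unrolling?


Largest divisor of 180 <= 4 is 4
New iterations = 180 / 4 = 45

45


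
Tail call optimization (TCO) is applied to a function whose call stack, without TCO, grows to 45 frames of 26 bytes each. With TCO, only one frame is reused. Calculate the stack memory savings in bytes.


Without TCO: 45 * 26 = 1170 bytes
With TCO: reuse 1 frame = 26 bytes
Savings = 1170 - 26 = 1144

1144


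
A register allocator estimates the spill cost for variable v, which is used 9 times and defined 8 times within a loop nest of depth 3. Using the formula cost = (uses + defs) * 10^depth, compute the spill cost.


uses + defs = 9 + 8 = 17
10^3 = 1000
Spill cost = 17 * 1000 = 17000

17000


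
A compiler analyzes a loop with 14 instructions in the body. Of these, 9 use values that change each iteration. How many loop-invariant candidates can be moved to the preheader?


Invariant candidates = total - loop-dependent
= 14 - 9 = 5

5


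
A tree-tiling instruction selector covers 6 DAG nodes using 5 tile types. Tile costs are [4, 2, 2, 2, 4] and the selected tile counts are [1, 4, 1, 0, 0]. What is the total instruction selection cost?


Total cost = sum(count_i * cost_i)
= 1*4 + 4*2 + 1*2 + 0*2 + 0*4
= 14

14


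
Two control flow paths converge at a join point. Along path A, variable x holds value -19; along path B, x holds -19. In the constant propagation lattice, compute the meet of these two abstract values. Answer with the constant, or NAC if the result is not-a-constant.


Meet operation: if both paths give the same constant, result is that constant; if they differ, result is NAC (not-a-constant).
Path A: -19, Path B: -19 -> equal
Result: constant -> -19

-19


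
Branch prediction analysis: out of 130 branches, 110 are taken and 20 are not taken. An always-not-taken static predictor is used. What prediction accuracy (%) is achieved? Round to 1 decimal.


Predictor: always-not-taken
Correct predictions = 20
Accuracy = 20 / 130 * 100 = 15.4%

15.4


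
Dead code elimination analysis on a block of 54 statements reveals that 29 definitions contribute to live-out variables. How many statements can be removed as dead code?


Dead code = total statements - live definitions
= 54 - 29 = 25

25


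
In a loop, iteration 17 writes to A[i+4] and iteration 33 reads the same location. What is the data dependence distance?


Distance = read iteration - write iteration
= 33 - 17 = 16

16


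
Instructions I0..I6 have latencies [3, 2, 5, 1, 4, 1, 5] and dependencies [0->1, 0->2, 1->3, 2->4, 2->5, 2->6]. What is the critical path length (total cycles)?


Compute longest path through dependency graph: dist(Ik) = max over predecessors of dist + latency(Ik).
dist(I0) = latency 3 = 3
dist(I1) = dist(I0) + 2 = 3 + 2 = 5
dist(I2) = dist(I0) + 5 = 3 + 5 = 8
dist(I3) = dist(I1) + 1 = 5 + 1 = 6
dist(I4) = dist(I2) + 4 = 8 + 4 = 12
dist(I5) = dist(I2) + 1 = 8 + 1 = 9
dist(I6) = dist(I2) + 5 = 8 + 5 = 13
Critical path = max dist = 13

13


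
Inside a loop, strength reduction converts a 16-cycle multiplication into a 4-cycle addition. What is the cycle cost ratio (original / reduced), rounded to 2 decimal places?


Ratio = mult_cost / add_cost = 16 / 4 = 4.0

4.0


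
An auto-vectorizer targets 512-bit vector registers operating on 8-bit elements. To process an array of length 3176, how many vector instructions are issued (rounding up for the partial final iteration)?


Width = 512 / 8 = 64 elements per vector op
Iterations = ceil(3176 / 64) = 50

50


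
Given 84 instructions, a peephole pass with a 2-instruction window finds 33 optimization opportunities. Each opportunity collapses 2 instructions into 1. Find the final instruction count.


Each match removes 1 instructions.
Total removed = 33 * 1 = 33
Remaining = 84 - 33 = 51

51


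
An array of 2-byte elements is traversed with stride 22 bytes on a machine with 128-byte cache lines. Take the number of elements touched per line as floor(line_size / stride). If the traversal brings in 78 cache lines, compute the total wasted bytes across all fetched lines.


Elements per line = floor(128 / 22) = 5
Bytes used per line = 5 * 2 = 10
Wasted per line = 128 - 10 = 118
Total wasted = 118 * 78 = 9204

9204


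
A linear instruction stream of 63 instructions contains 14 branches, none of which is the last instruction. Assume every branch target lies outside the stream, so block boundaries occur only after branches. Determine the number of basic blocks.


With no in-sequence branch targets, the leaders are the first instruction plus the instruction after each branch.
Number of basic blocks = branches + 1
= 14 + 1 = 15

15


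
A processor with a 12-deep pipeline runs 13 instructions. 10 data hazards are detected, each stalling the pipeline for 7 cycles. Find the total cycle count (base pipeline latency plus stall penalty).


Base cycles = 12 + 13 - 1 = 24
Total stalls = 10 * 7 = 70
Total = 24 + 70 = 94

94


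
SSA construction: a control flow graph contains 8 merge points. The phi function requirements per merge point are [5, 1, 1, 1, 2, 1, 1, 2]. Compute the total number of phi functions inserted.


Total phi functions = sum of phi functions at each join node
= 5 + 1 + 1 + 1 + 2 + 1 + 1 + 2 = 14

14


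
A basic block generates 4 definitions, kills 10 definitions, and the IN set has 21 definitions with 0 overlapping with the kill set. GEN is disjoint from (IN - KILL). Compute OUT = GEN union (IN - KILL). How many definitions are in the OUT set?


IN - KILL: 21 - 0 = 21 surviving definitions
OUT = GEN + surviving = 4 + 21 = 25

25


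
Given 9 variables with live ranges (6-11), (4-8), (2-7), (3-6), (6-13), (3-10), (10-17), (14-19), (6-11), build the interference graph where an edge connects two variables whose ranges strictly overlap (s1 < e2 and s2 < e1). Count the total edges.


Check all pairs for overlapping intervals.
Two intervals (s1,e1) and (s2,e2) overlap if s1 < e2 and s2 < e1.
v0 (6-11) vs v1..v8: overlaps v1, v2, v4, v5, v6, v8 -> 6
v1 (4-8) vs v2..v8: overlaps v2, v3, v4, v5, v8 -> 5
v2 (2-7) vs v3..v8: overlaps v3, v4, v5, v8 -> 4
v3 (3-6) vs v4..v8: overlaps v5 -> 1
v4 (6-13) vs v5..v8: overlaps v5, v6, v8 -> 3
v5 (3-10) vs v6..v8: overlaps v8 -> 1
v6 (10-17) vs v7..v8: overlaps v7, v8 -> 2
v7 (14-19) vs v8: overlaps none -> 0
Total overlapping pairs = 6 + 5 + 4 + 1 + 3 + 1 + 2 + 0 = 22

22


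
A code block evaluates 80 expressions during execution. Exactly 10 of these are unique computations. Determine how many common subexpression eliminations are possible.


CSE count = total expressions - unique expressions
= 80 - 10 = 70

70


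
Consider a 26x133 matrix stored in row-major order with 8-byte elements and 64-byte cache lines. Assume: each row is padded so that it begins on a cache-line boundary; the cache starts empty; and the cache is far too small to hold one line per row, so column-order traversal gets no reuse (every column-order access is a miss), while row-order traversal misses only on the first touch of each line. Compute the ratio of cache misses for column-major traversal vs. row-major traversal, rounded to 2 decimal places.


Each row occupies 133 * 8 = 1064 bytes and starts on a line boundary, so it spans ceil(1064 / 64) = 17 cache lines.
Row-major traversal misses (one per line touched): 26 * ceil(133 * 8 / 64) = 442
Column-major traversal misses (no reuse, every access misses): 26 * 133 = 3458
Ratio = 3458 / 442 = 7.82

7.82


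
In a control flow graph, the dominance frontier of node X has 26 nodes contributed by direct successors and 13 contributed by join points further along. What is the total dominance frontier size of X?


DF(X) = direct successor contributions + join point contributions
= 26 + 13 = 39

39


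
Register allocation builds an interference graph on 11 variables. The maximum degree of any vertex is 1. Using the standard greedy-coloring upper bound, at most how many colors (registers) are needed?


Greedy coloring never needs more than (max_degree + 1) colors: when coloring a vertex, at most max_degree neighbors are already colored.
Upper bound = 1 + 1 = 2

2


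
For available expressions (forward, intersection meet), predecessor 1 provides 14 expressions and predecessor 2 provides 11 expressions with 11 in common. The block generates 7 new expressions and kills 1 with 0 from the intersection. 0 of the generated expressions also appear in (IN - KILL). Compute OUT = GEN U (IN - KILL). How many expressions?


IN = intersection of predecessors = 11
IN - KILL = 11 - 0 = 11
|OUT| = |GEN| + |IN - KILL| - |GEN ∩ (IN - KILL)| = 7 + 11 - 0 = 18

18


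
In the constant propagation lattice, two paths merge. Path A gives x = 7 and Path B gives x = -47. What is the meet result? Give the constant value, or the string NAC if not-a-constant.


Meet operation: if both paths give the same constant, result is that constant; if they differ, result is NAC (not-a-constant).
Path A: 7, Path B: -47 -> differ
Result: not-a-constant -> NAC

NAC


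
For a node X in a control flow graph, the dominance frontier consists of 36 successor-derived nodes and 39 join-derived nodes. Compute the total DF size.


DF(X) = direct successor contributions + join point contributions
= 36 + 39 = 75

75


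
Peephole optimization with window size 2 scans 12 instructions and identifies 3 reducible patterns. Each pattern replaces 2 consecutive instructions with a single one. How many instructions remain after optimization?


Each match removes 1 instructions.
Total removed = 3 * 1 = 3
Remaining = 12 - 3 = 9

9


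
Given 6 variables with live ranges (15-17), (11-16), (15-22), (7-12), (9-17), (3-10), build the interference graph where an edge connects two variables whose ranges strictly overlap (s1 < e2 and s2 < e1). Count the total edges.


Check all pairs for overlapping intervals.
Two intervals (s1,e1) and (s2,e2) overlap if s1 < e2 and s2 < e1.
v0 (15-17) vs v1..v5: overlaps v1, v2, v4 -> 3
v1 (11-16) vs v2..v5: overlaps v2, v3, v4 -> 3
v2 (15-22) vs v3..v5: overlaps v4 -> 1
v3 (7-12) vs v4..v5: overlaps v4, v5 -> 2
v4 (9-17) vs v5: overlaps v5 -> 1
Total overlapping pairs = 3 + 3 + 1 + 2 + 1 = 10

10


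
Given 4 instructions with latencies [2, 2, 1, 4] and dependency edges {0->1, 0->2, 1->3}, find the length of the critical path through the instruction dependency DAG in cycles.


Compute longest path through dependency graph: dist(Ik) = max over predecessors of dist + latency(Ik).
dist(I0) = latency 2 = 2
dist(I1) = dist(I0) + 2 = 2 + 2 = 4
dist(I2) = dist(I0) + 1 = 2 + 1 = 3
dist(I3) = dist(I1) + 4 = 4 + 4 = 8
Critical path = max dist = 8

8


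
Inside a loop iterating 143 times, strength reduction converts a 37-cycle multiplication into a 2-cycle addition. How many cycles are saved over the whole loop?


Per-iteration saving = 37 - 2 = 35
Total saved = 143 * 35 = 5005

5005


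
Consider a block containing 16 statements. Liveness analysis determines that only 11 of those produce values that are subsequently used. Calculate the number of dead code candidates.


Dead code = total statements - live definitions
= 16 - 11 = 5

5


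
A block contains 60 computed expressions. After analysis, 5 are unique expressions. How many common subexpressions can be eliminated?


CSE count = total expressions - unique expressions
= 60 - 5 = 55

55


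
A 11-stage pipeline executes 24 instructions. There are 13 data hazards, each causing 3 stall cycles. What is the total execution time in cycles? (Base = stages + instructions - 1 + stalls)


Base cycles = 11 + 24 - 1 = 34
Total stalls = 13 * 3 = 39
Total = 34 + 39 = 73

73


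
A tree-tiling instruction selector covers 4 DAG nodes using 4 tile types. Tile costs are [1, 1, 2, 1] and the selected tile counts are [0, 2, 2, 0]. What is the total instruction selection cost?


Total cost = sum(count_i * cost_i)
= 0*1 + 2*1 + 2*2 + 0*1
= 6

6


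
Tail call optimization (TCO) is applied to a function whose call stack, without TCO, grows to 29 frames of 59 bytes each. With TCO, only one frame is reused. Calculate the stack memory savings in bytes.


Without TCO: 29 * 59 = 1711 bytes
With TCO: reuse 1 frame = 59 bytes
Savings = 1711 - 59 = 1652

1652


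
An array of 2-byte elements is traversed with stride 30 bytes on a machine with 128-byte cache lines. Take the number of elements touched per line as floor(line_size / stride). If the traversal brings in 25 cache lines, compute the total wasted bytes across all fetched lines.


Elements per line = floor(128 / 30) = 4
Bytes used per line = 4 * 2 = 8
Wasted per line = 128 - 8 = 120
Total wasted = 120 * 25 = 3000

3000


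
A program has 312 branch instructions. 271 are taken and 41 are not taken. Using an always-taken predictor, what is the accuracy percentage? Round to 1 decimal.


Predictor: always-taken
Correct predictions = 271
Accuracy = 271 / 312 * 100 = 86.9%

86.9


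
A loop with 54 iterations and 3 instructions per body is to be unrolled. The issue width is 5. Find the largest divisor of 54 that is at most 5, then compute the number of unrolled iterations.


Largest divisor of 54 <= 5 is 3
New iterations = 54 / 3 = 18

18


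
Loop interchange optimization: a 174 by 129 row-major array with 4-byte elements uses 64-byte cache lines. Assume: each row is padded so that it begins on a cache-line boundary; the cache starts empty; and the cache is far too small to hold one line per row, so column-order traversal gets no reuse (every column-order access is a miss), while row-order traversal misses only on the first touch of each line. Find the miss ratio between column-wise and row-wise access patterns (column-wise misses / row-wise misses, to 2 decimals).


Each row occupies 129 * 4 = 516 bytes and starts on a line boundary, so it spans ceil(516 / 64) = 9 cache lines.
Row-major traversal misses (one per line touched): 174 * ceil(129 * 4 / 64) = 1566
Column-major traversal misses (no reuse, every access misses): 174 * 129 = 22446
Ratio = 22446 / 1566 = 14.33

14.33


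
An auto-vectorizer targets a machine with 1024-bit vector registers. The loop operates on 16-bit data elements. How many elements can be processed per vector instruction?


Width = SIMD bits / data type bits
= 1024 / 16 = 64

64


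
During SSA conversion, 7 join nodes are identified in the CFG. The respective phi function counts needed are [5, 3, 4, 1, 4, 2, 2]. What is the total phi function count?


Total phi functions = sum of phi functions at each join node
= 5 + 3 + 4 + 1 + 4 + 2 + 2 = 21

21


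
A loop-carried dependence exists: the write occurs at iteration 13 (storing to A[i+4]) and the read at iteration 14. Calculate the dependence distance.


Distance = read iteration - write iteration
= 14 - 13 = 1

1


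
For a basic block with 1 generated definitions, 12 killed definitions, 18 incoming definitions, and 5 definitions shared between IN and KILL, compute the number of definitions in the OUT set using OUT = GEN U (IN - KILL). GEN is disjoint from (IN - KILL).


IN - KILL: 18 - 5 = 13 surviving definitions
OUT = GEN + surviving = 1 + 13 = 14

14


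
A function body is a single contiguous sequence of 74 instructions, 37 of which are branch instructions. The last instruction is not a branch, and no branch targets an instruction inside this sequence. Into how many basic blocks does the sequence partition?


With no in-sequence branch targets, the leaders are the first instruction plus the instruction after each branch.
Number of basic blocks = branches + 1
= 37 + 1 = 38

38


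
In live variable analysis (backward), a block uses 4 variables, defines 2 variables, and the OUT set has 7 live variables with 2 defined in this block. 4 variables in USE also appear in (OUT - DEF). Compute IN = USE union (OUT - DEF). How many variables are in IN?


OUT - DEF: 7 - 2 = 5
|IN| = |USE| + |OUT - DEF| - |USE ∩ (OUT - DEF)| = 4 + 5 - 4 = 5

5


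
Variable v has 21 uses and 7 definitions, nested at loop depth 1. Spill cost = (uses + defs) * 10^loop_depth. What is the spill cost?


uses + defs = 21 + 7 = 28
10^1 = 10
Spill cost = 28 * 10 = 280

280


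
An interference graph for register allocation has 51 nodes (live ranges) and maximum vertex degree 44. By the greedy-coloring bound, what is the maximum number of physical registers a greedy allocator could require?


Greedy coloring never needs more than (max_degree + 1) colors: when coloring a vertex, at most max_degree neighbors are already colored.
Upper bound = 44 + 1 = 45

45


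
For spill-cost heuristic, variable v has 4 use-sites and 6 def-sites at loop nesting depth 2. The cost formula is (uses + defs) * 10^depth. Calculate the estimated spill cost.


uses + defs = 4 + 6 = 10
10^2 = 100
Spill cost = 10 * 100 = 1000

1000


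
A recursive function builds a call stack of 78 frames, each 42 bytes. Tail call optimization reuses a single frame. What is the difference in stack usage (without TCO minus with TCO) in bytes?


Without TCO: 78 * 42 = 3276 bytes
With TCO: reuse 1 frame = 42 bytes
Savings = 3276 - 42 = 3234

3234


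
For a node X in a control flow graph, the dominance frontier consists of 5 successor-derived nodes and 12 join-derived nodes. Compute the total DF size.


DF(X) = direct successor contributions + join point contributions
= 5 + 12 = 17

17


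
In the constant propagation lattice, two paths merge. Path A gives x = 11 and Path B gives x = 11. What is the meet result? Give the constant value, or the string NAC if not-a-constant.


Meet operation: if both paths give the same constant, result is that constant; if they differ, result is NAC (not-a-constant).
Path A: 11, Path B: 11 -> equal
Result: constant -> 11

11


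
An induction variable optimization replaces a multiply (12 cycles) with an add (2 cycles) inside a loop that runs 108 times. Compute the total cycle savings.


Per-iteration saving = 12 - 2 = 10
Total saved = 108 * 10 = 1080

1080


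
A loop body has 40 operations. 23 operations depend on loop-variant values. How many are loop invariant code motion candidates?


Invariant candidates = total - loop-dependent
= 40 - 23 = 17

17


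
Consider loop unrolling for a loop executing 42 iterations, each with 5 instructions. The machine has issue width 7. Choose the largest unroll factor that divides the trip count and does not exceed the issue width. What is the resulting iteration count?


Largest divisor of 42 <= 7 is 7
New iterations = 42 / 7 = 6

6


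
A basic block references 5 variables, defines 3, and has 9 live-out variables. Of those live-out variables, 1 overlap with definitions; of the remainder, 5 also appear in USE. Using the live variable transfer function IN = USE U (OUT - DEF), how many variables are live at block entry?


OUT - DEF: 9 - 1 = 8
|IN| = |USE| + |OUT - DEF| - |USE ∩ (OUT - DEF)| = 5 + 8 - 5 = 8

8


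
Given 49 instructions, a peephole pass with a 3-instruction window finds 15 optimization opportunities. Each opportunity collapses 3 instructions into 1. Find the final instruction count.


Each match removes 2 instructions.
Total removed = 15 * 2 = 30
Remaining = 49 - 30 = 19

19


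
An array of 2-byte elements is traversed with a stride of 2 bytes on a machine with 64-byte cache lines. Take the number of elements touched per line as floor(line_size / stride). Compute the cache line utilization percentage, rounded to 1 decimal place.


Elements per cache line = floor(64 / 2) = 32
Bytes used = 32 * 2 = 64
Utilization = 64 / 64 * 100 = 100.0%

100.0


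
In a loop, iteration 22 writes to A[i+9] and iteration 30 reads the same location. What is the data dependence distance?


Distance = read iteration - write iteration
= 30 - 22 = 8

8


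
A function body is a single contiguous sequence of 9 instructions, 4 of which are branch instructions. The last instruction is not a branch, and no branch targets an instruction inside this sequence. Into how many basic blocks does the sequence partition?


With no in-sequence branch targets, the leaders are the first instruction plus the instruction after each branch.
Number of basic blocks = branches + 1
= 4 + 1 = 5

5


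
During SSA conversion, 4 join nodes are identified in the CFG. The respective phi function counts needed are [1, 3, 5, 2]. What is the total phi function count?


Total phi functions = sum of phi functions at each join node
= 1 + 3 + 5 + 2 = 11

11


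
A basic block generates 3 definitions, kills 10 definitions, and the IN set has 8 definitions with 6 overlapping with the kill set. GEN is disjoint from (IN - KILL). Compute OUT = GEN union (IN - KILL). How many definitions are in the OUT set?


IN - KILL: 8 - 6 = 2 surviving definitions
OUT = GEN + surviving = 3 + 2 = 5

5


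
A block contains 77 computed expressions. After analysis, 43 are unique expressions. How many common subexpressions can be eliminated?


CSE count = total expressions - unique expressions
= 77 - 43 = 34

34


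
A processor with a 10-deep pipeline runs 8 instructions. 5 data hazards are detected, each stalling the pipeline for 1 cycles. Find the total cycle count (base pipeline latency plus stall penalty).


Base cycles = 10 + 8 - 1 = 17
Total stalls = 5 * 1 = 5
Total = 17 + 5 = 22

22


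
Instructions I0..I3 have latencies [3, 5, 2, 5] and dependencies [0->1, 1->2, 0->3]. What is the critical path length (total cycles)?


Compute longest path through dependency graph: dist(Ik) = max over predecessors of dist + latency(Ik).
dist(I0) = latency 3 = 3
dist(I1) = dist(I0) + 5 = 3 + 5 = 8
dist(I2) = dist(I1) + 2 = 8 + 2 = 10
dist(I3) = dist(I0) + 5 = 3 + 5 = 8
Critical path = max dist = 10

10


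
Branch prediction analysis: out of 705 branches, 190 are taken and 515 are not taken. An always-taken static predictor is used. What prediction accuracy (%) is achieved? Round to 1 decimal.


Predictor: always-taken
Correct predictions = 190
Accuracy = 190 / 705 * 100 = 27.0%

27.0


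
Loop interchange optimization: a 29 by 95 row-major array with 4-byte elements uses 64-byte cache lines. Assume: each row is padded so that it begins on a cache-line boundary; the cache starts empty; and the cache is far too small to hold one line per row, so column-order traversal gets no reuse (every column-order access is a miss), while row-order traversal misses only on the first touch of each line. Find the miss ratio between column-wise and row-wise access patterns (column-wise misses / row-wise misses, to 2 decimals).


Each row occupies 95 * 4 = 380 bytes and starts on a line boundary, so it spans ceil(380 / 64) = 6 cache lines.
Row-major traversal misses (one per line touched): 29 * ceil(95 * 4 / 64) = 174
Column-major traversal misses (no reuse, every access misses): 29 * 95 = 2755
Ratio = 2755 / 174 = 15.83

15.83


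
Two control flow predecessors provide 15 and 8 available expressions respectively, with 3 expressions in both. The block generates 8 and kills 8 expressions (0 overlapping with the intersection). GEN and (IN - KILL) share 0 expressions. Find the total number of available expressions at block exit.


IN = intersection of predecessors = 3
IN - KILL = 3 - 0 = 3
|OUT| = |GEN| + |IN - KILL| - |GEN ∩ (IN - KILL)| = 8 + 3 - 0 = 11

11


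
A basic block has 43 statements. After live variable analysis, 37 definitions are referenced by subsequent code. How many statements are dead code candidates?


Dead code = total statements - live definitions
= 43 - 37 = 6

6


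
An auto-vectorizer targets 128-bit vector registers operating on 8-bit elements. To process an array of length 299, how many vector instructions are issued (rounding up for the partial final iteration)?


Width = 128 / 8 = 16 elements per vector op
Iterations = ceil(299 / 16) = 19

19


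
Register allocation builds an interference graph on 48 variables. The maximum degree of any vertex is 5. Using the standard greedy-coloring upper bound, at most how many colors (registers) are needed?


Greedy coloring never needs more than (max_degree + 1) colors: when coloring a vertex, at most max_degree neighbors are already colored.
Upper bound = 5 + 1 = 6

6


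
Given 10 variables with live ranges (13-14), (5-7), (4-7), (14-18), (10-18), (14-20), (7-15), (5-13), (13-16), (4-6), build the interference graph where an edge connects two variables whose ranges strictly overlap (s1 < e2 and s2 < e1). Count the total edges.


Check all pairs for overlapping intervals.
Two intervals (s1,e1) and (s2,e2) overlap if s1 < e2 and s2 < e1.
v0 (13-14) vs v1..v9: overlaps v4, v6, v8 -> 3
v1 (5-7) vs v2..v9: overlaps v2, v7, v9 -> 3
v2 (4-7) vs v3..v9: overlaps v7, v9 -> 2
v3 (14-18) vs v4..v9: overlaps v4, v5, v6, v8 -> 4
v4 (10-18) vs v5..v9: overlaps v5, v6, v7, v8 -> 4
v5 (14-20) vs v6..v9: overlaps v6, v8 -> 2
v6 (7-15) vs v7..v9: overlaps v7, v8 -> 2
v7 (5-13) vs v8..v9: overlaps v9 -> 1
v8 (13-16) vs v9: overlaps none -> 0
Total overlapping pairs = 3 + 3 + 2 + 4 + 4 + 2 + 2 + 1 + 0 = 21

21


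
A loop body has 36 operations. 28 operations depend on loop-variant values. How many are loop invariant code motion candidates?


Invariant candidates = total - loop-dependent
= 36 - 28 = 8

8


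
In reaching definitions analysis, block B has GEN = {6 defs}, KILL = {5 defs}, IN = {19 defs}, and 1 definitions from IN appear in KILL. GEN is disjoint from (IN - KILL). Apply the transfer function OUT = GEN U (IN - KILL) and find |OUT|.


IN - KILL: 19 - 1 = 18 surviving definitions
OUT = GEN + surviving = 6 + 18 = 24

24


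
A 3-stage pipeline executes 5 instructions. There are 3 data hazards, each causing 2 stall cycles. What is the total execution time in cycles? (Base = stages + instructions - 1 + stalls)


Base cycles = 3 + 5 - 1 = 7
Total stalls = 3 * 2 = 6
Total = 7 + 6 = 13

13


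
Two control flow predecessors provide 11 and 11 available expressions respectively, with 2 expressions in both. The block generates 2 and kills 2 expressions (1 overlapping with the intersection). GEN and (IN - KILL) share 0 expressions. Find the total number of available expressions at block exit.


IN = intersection of predecessors = 2
IN - KILL = 2 - 1 = 1
|OUT| = |GEN| + |IN - KILL| - |GEN ∩ (IN - KILL)| = 2 + 1 - 0 = 3

3


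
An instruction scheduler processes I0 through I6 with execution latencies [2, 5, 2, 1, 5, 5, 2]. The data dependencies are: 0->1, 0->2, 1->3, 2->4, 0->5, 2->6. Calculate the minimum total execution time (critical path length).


Compute longest path through dependency graph: dist(Ik) = max over predecessors of dist + latency(Ik).
dist(I0) = latency 2 = 2
dist(I1) = dist(I0) + 5 = 2 + 5 = 7
dist(I2) = dist(I0) + 2 = 2 + 2 = 4
dist(I3) = dist(I1) + 1 = 7 + 1 = 8
dist(I4) = dist(I2) + 5 = 4 + 5 = 9
dist(I5) = dist(I0) + 5 = 2 + 5 = 7
dist(I6) = dist(I2) + 2 = 4 + 2 = 6
Critical path = max dist = 9

9


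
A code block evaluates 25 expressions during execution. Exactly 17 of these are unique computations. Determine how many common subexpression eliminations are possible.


CSE count = total expressions - unique expressions
= 25 - 17 = 8

8


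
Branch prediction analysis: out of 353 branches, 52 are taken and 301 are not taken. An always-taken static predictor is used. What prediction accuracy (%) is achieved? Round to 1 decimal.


Predictor: always-taken
Correct predictions = 52
Accuracy = 52 / 353 * 100 = 14.7%

14.7


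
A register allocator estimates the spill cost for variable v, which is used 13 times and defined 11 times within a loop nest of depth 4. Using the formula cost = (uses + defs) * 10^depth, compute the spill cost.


uses + defs = 13 + 11 = 24
10^4 = 10000
Spill cost = 24 * 10000 = 240000

240000


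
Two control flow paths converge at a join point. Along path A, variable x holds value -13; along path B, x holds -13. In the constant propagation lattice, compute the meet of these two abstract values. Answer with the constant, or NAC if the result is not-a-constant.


Meet operation: if both paths give the same constant, result is that constant; if they differ, result is NAC (not-a-constant).
Path A: -13, Path B: -13 -> equal
Result: constant -> -13

-13


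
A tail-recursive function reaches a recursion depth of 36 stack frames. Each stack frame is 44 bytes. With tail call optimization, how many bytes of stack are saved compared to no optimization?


Without TCO: 36 * 44 = 1584 bytes
With TCO: reuse 1 frame = 44 bytes
Savings = 1584 - 44 = 1540

1540


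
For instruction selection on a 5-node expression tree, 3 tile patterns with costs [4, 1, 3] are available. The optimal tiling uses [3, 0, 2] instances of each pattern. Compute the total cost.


Total cost = sum(count_i * cost_i)
= 3*4 + 0*1 + 2*3
= 18

18


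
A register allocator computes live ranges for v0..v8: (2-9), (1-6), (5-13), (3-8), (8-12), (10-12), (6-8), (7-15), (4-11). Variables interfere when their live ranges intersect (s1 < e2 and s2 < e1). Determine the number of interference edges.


Check all pairs for overlapping intervals.
Two intervals (s1,e1) and (s2,e2) overlap if s1 < e2 and s2 < e1.
v0 (2-9) vs v1..v8: overlaps v1, v2, v3, v4, v6, v7, v8 -> 7
v1 (1-6) vs v2..v8: overlaps v2, v3, v8 -> 3
v2 (5-13) vs v3..v8: overlaps v3, v4, v5, v6, v7, v8 -> 6
v3 (3-8) vs v4..v8: overlaps v6, v7, v8 -> 3
v4 (8-12) vs v5..v8: overlaps v5, v7, v8 -> 3
v5 (10-12) vs v6..v8: overlaps v7, v8 -> 2
v6 (6-8) vs v7..v8: overlaps v7, v8 -> 2
v7 (7-15) vs v8: overlaps v8 -> 1
Total overlapping pairs = 7 + 3 + 6 + 3 + 3 + 2 + 2 + 1 = 27

27


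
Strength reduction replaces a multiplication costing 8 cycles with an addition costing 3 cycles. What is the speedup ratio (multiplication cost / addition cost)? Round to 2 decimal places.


Ratio = mult_cost / add_cost = 8 / 3 = 2.67

2.67


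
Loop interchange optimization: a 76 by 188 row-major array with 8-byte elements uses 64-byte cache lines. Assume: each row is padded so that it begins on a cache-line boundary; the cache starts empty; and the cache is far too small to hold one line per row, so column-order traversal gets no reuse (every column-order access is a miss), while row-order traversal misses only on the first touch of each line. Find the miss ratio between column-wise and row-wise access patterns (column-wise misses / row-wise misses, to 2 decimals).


Each row occupies 188 * 8 = 1504 bytes and starts on a line boundary, so it spans ceil(1504 / 64) = 24 cache lines.
Row-major traversal misses (one per line touched): 76 * ceil(188 * 8 / 64) = 1824
Column-major traversal misses (no reuse, every access misses): 76 * 188 = 14288
Ratio = 14288 / 1824 = 7.83

7.83


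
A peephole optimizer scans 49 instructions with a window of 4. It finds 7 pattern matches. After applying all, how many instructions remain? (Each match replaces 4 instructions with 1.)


Each match removes 3 instructions.
Total removed = 7 * 3 = 21
Remaining = 49 - 21 = 28

28


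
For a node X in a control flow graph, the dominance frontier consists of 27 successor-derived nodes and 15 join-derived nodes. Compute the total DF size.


DF(X) = direct successor contributions + join point contributions
= 27 + 15 = 42

42


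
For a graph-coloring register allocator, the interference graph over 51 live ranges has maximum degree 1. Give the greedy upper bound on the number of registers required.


Greedy coloring never needs more than (max_degree + 1) colors: when coloring a vertex, at most max_degree neighbors are already colored.
Upper bound = 1 + 1 = 2

2
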